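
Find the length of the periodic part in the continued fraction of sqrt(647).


Run the CF algorithm for sqrt(647).
a_0 = floor(sqrt(647)) = 25; set m_0=0, q_0=1.
Recurrence: m' = q*a - m,  q' = (d - m'^2)/q,  a' = floor((a_0 + m')/q').
  step 1: m=25, q=22, a=2
  step 2: m=19, q=13, a=3
  step 3: m=20, q=19, a=2
  step 4: m=18, q=17, a=2
  step 5: m=16, q=23, a=1
  step 6: m=7, q=26, a=1
  step 7: m=19, q=11, a=4
  step 8: m=25, q=2, a=25
  step 9: m=25, q=11, a=4
  step 10: m=19, q=26, a=1
  step 11: m=7, q=23, a=1
  step 12: m=16, q=17, a=2
  step 13: m=18, q=19, a=2
  step 14: m=20, q=13, a=3
  step 15: m=19, q=22, a=2
  step 16: m=25, q=1, a=50
a_16 = 2*a_0 = 50, so the period closes here.
sqrt(647) = [25; 2, 3, 2, 2, 1, 1, 4, 25, 4, 1, 1, 2, 2, 3, 2, 50]
Period length = 16

16


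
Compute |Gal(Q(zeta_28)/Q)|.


|Gal(Q(zeta_28)/Q)| = phi(28)
= 12

12


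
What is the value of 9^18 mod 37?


p = 37 is prime and the exponent is (p-1)/2 = 18, so by Euler's criterion 9^18 = (9/37) = +1 or -1 mod 37.
Compute by square-and-multiply:
  18 = 16 + 2 (binary 10010)
  Repeated squaring mod 37: 9^1 = 9, 9^2 = 7, 9^4 = 12, 9^8 = 33, 9^16 = 16
  9^18 = 9^16 * 9^2 = 16 * 7 mod 37
    16 * 7 = 112 = 1 mod 37
  9^18 = 1 mod 37
Result 1: 9 is a quadratic residue mod 37.
9^18 mod 37 = 1

1


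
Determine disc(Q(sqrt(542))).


For K = Q(sqrt(d)) with d squarefree: disc(K) = d if d = 1 mod 4, and disc(K) = 4d if d = 2 or 3 mod 4.
Here d = 542, and d mod 4 = 2.
d = 2 mod 4, not 1 (O_K = Z[sqrt(d)]), so disc(K) = 4d = 4 * (542) = 2168

2168


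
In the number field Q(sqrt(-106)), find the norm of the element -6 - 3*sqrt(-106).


N(a + b*sqrt(d)) = a^2 - d*b^2
= (-6)^2 - (-106)*(-3)^2
= 36 + 954
= 990

990


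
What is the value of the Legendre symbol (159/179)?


p = 179 is prime, so compute (159/179) with the reciprocity algorithm (Jacobi-symbol steps: pull out 2s via (2/n), flip via reciprocity, reduce):
  reciprocity: (159/179) -> -(179/159)
  reduce: (20/159)
  pull out 2: (2/159) = +1  (since 159 mod 8 = 7)
  pull out 2: (2/159) = +1  (since 159 mod 8 = 7)
  reciprocity: (5/159) -> +(159/5)
  reduce: (4/5)
  pull out 2: (2/5) = -1  (since 5 mod 8 = 5)
  pull out 2: (2/5) = -1  (since 5 mod 8 = 5)
  (1/5) = 1
Product of signs = -1
(159/179) = -1

-1


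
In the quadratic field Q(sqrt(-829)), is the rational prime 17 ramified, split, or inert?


K = Q(sqrt(-829)). Since d mod 4 = 3, disc(K) = -3316.
Check p | disc: -3316 mod 17 = 16.
p does not divide disc. Compute Legendre symbol (d/p):
4^((17-1)/2) mod 17 = 1
(d/p) = 1, so p splits: (p) = P*P' with e=1, f=1, g=2.
Therefore p is split.

split


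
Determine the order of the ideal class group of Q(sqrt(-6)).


K = Q(sqrt(-6)). d mod 4 = 2, so D = disc(K) = 4d = -24
h(K) equals the number of primitive reduced positive-definite forms (a, b, c) = a*x^2 + b*x*y + c*y^2 with b^2 - 4ac = D,
where reduced means |b| <= a <= c, with b >= 0 whenever |b| = a or a = c, and primitive means gcd(a, b, c) = 1.
Reduced forces 3a^2 <= |D| = 24, so 1 <= a <= 2; b must have the parity of D, and c = (b^2 - D)/(4a) must be an integer >= a.
Enumerate a = 1..2, b in [-a, a]:
  a=1: (1, 0, 6)  [1]
  a=2: (2, 0, 3)  [1]
Total reduced forms: 1 + 1 = 2
h = 2

2


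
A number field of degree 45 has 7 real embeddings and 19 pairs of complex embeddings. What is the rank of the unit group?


By Dirichlet's unit theorem:
rank = r1 + r2 - 1
= 7 + 19 - 1
= 25

25


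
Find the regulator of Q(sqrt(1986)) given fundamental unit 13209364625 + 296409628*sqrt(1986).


epsilon = 13209364625 + 296409628*sqrt(1986)
= 2.6419e+10
R = ln(2.6419e+10)
= 23.9973

23.9973


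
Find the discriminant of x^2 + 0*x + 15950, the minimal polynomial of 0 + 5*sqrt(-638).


The element 0 + 5*sqrt(-638) has minimal polynomial:
x^2 + 0*x + 15950
Discriminant = (0)^2 - 4*(15950)
= 0 - 63800
= -63800

-63800


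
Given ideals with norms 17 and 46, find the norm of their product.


N(IJ) = N(I) * N(J)
= 17 * 46
= 782

782


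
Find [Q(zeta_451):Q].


The degree equals Euler's totient phi(451).
451 = 11 * 41
phi(451) = 400

400


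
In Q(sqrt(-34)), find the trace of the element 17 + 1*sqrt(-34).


Tr(a + b*sqrt(d)) = (a + b*sqrt(d)) + (a - b*sqrt(d)) = 2a
= 2 * (17)
= 34

34


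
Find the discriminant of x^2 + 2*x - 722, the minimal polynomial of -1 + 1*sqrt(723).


The element -1 + 1*sqrt(723) has minimal polynomial:
x^2 + 2*x - 722
Discriminant = (2)^2 - 4*(-722)
= 4 + 2888
= 2892

2892


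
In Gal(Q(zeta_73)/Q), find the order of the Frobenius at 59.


The Frobenius at p in Gal(Q(zeta_n)/Q) = (Z/nZ)* is the class of p, so its order is ord_73(59), the smallest k >= 1 with 59^k = 1 mod 73.
n = 73 = 73, phi(73) = 72; the order divides phi(n).
Divisors of 72: 1, 2, 3, 4, 6, 8, 9, 12, 18, 24, 36, 72
Repeated squaring mod 73: 59^1 = 59, 59^2 = 50, 59^4 = 18, 59^8 = 32, 59^16 = 2, 59^32 = 4, 59^64 = 16
Test divisors in increasing order:
  k=1: 59^1 = 59 mod 73
  k=2: 59^2 = 50 mod 73
  k=3: 59^3 = 50 * 59 = 30 mod 73
  k=4: 59^4 = 18 mod 73
  k=6: 59^6 = 18 * 50 = 24 mod 73
  k=8: 59^8 = 32 mod 73
  k=9: 59^9 = 32 * 59 = 63 mod 73
  k=12: 59^12 = 32 * 18 = 65 mod 73
  k=18: 59^18 = 2 * 50 = 27 mod 73
  k=24: 59^24 = 2 * 32 = 64 mod 73
  k=36: 59^36 = 4 * 18 = 72 mod 73
  k=72: 59^72 = 16 * 32 = 1 mod 73  <- first divisor giving 1
Order = 72

72


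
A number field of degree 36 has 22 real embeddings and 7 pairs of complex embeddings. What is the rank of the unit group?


By Dirichlet's unit theorem:
rank = r1 + r2 - 1
= 22 + 7 - 1
= 28

28


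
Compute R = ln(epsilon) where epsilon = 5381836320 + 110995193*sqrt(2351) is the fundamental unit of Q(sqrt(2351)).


epsilon = 5381836320 + 110995193*sqrt(2351)
= 1.0764e+10
R = ln(1.0764e+10)
= 23.0994

23.0994


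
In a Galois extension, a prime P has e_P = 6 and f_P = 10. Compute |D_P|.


|D_P| = e * f
= 6 * 10
= 60

60


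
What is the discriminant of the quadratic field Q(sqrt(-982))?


For K = Q(sqrt(d)) with d squarefree: disc(K) = d if d = 1 mod 4, and disc(K) = 4d if d = 2 or 3 mod 4.
Here d = -982, and d mod 4 = 2.
d = 2 mod 4, not 1 (O_K = Z[sqrt(d)]), so disc(K) = 4d = 4 * (-982) = -3928

-3928


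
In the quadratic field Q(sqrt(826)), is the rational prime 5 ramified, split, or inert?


K = Q(sqrt(826)). Since d mod 4 = 2, disc(K) = 3304.
Check p | disc: 3304 mod 5 = 4.
p does not divide disc. Compute Legendre symbol (d/p):
1^((5-1)/2) mod 5 = 1
(d/p) = 1, so p splits: (p) = P*P' with e=1, f=1, g=2.
Therefore p is split.

split


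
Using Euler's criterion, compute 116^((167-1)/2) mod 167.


p = 167 is prime and the exponent is (p-1)/2 = 83, so by Euler's criterion 116^83 = (116/167) = +1 or -1 mod 167.
Compute by square-and-multiply:
  83 = 64 + 16 + 2 + 1 (binary 1010011)
  Repeated squaring mod 167: 116^1 = 116, 116^2 = 96, 116^4 = 31, 116^8 = 126, 116^16 = 11, 116^32 = 121, 116^64 = 112
  116^83 = 116^64 * 116^16 * 116^2 * 116^1 = 112 * 11 * 96 * 116 mod 167
    112 * 11 = 1232 = 63 mod 167
    63 * 96 = 6048 = 36 mod 167
    36 * 116 = 4176 = 1 mod 167
  116^83 = 1 mod 167
Result 1: 116 is a quadratic residue mod 167.
116^83 mod 167 = 1

1


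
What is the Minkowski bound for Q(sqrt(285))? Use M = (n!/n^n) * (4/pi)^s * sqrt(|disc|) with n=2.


d = 285, d mod 4 = 1, so disc(K) = d = 285; |disc(K)| = 285
Real quadratic field, so n = 2, s = r2 = 0, r1 = 2
M = (n!/n^n) * (4/pi)^s * sqrt(|disc(K)|) = (2!/2^2) * (4/pi)^0 * sqrt(285)
= 0.5 * 1.000000 * 16.881943
= 8.4410

8.4410


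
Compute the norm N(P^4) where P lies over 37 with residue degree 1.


N(P^a) = p^(a*f)
= 37^(4*1)
= 37^4
= 1874161

1874161


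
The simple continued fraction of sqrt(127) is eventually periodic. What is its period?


Run the CF algorithm for sqrt(127).
a_0 = floor(sqrt(127)) = 11; set m_0=0, q_0=1.
Recurrence: m' = q*a - m,  q' = (d - m'^2)/q,  a' = floor((a_0 + m')/q').
  step 1: m=11, q=6, a=3
  step 2: m=7, q=13, a=1
  step 3: m=6, q=7, a=2
  step 4: m=8, q=9, a=2
  step 5: m=10, q=3, a=7
  step 6: m=11, q=2, a=11
  step 7: m=11, q=3, a=7
  step 8: m=10, q=9, a=2
  step 9: m=8, q=7, a=2
  step 10: m=6, q=13, a=1
  step 11: m=7, q=6, a=3
  step 12: m=11, q=1, a=22
a_12 = 2*a_0 = 22, so the period closes here.
sqrt(127) = [11; 3, 1, 2, 2, 7, 11, 7, 2, 2, 1, 3, 22]
Period length = 12

12


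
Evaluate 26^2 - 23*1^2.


x^2 - d*y^2
= 26^2 - 23*1^2
= 676 - 23
= 653

653


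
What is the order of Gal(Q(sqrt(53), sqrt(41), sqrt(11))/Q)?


The 3 square roots of distinct primes are multiplicatively independent over Q,
so [K:Q] = 2^3 and Gal(K/Q) is isomorphic to (Z/2Z)^3.
|Gal| = 2^3 = 8

8


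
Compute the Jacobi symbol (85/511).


Compute (85/511) via quadratic reciprocity:
  reciprocity: (85/511) -> +(511/85)
  reduce: (1/85)
  (1/85) = 1
Product of signs = 1

1


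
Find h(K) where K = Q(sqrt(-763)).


K = Q(sqrt(-763)). d mod 4 = 1, so D = disc(K) = d = -763
h(K) equals the number of primitive reduced positive-definite forms (a, b, c) = a*x^2 + b*x*y + c*y^2 with b^2 - 4ac = D,
where reduced means |b| <= a <= c, with b >= 0 whenever |b| = a or a = c, and primitive means gcd(a, b, c) = 1.
Reduced forces 3a^2 <= |D| = 763, so 1 <= a <= 15; b must have the parity of D, and c = (b^2 - D)/(4a) must be an integer >= a.
Enumerate a = 1..15, b in [-a, a]:
  a=1: (1, 1, 191)  [1]
  a=2..6: none
  a=7: (7, 7, 29)  [1]
  a=8..12: none
  a=13: (13, -11, 17), (13, 11, 17)  [2]
  a=14..15: none
Total reduced forms: 1 + 1 + 2 = 4
h = 4

4


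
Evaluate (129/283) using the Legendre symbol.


p = 283 is prime, so compute (129/283) with the reciprocity algorithm (Jacobi-symbol steps: pull out 2s via (2/n), flip via reciprocity, reduce):
  reciprocity: (129/283) -> +(283/129)
  reduce: (25/129)
  reciprocity: (25/129) -> +(129/25)
  reduce: (4/25)
  pull out 2: (2/25) = +1  (since 25 mod 8 = 1)
  pull out 2: (2/25) = +1  (since 25 mod 8 = 1)
  (1/25) = 1
Product of signs = 1
(129/283) = 1

1


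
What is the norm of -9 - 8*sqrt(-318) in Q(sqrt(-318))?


N(a + b*sqrt(d)) = a^2 - d*b^2
= (-9)^2 - (-318)*(-8)^2
= 81 + 20352
= 20433

20433


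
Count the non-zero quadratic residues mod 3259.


For prime p, the number of non-zero quadratic residues is (p-1)/2.
= (3259-1)/2
= 1629

1629


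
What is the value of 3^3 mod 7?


p = 7 is prime and the exponent is (p-1)/2 = 3, so by Euler's criterion 3^3 = (3/7) = +1 or -1 mod 7.
Compute by square-and-multiply:
  3 = 2 + 1 (binary 11)
  Repeated squaring mod 7: 3^1 = 3, 3^2 = 2
  3^3 = 3^2 * 3^1 = 2 * 3 mod 7
    2 * 3 = 6 = 6 mod 7
  3^3 = 6 mod 7
Result 6 = p - 1 = -1 mod 7: 3 is a quadratic non-residue mod 7. As a residue in [0, p-1] the value is 6.
3^3 mod 7 = 6

6


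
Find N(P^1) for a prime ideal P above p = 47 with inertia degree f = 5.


N(P^a) = p^(a*f)
= 47^(1*5)
= 47^5
= 229345007

229345007


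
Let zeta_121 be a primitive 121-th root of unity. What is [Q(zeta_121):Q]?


The degree equals Euler's totient phi(121).
121 = 11^2
phi(121) = 110

110


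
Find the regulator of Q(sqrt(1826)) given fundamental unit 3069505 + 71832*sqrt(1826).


epsilon = 3069505 + 71832*sqrt(1826)
= 6.1390e+06
R = ln(6.1390e+06)
= 15.6302

15.6302


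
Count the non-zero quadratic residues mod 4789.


For prime p, the number of non-zero quadratic residues is (p-1)/2.
= (4789-1)/2
= 2394

2394


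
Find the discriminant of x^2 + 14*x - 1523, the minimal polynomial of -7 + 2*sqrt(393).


The element -7 + 2*sqrt(393) has minimal polynomial:
x^2 + 14*x - 1523
Discriminant = (14)^2 - 4*(-1523)
= 196 + 6092
= 6288

6288


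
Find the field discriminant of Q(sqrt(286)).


For K = Q(sqrt(d)) with d squarefree: disc(K) = d if d = 1 mod 4, and disc(K) = 4d if d = 2 or 3 mod 4.
Here d = 286, and d mod 4 = 2.
d = 2 mod 4, not 1 (O_K = Z[sqrt(d)]), so disc(K) = 4d = 4 * (286) = 1144

1144


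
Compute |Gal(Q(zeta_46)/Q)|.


|Gal(Q(zeta_46)/Q)| = phi(46)
= 22

22


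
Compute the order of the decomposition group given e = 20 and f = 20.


|D_P| = e * f
= 20 * 20
= 400

400


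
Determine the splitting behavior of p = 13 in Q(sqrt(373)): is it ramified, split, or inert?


K = Q(sqrt(373)). Since d mod 4 = 1, disc(K) = 373.
Check p | disc: 373 mod 13 = 9.
p does not divide disc. Compute Legendre symbol (d/p):
9^((13-1)/2) mod 13 = 1
(d/p) = 1, so p splits: (p) = P*P' with e=1, f=1, g=2.
Therefore p is split.

split


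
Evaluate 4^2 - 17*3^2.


x^2 - d*y^2
= 4^2 - 17*3^2
= 16 - 153
= -137

-137


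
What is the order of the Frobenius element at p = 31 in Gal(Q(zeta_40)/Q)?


The Frobenius at p in Gal(Q(zeta_n)/Q) = (Z/nZ)* is the class of p, so its order is ord_40(31), the smallest k >= 1 with 31^k = 1 mod 40.
n = 40 = 2^3 * 5, phi(40) = 16; the order divides phi(n).
Divisors of 16: 1, 2, 4, 8, 16
Repeated squaring mod 40: 31^1 = 31, 31^2 = 1, 31^4 = 1, 31^8 = 1, 31^16 = 1
Test divisors in increasing order:
  k=1: 31^1 = 31 mod 40
  k=2: 31^2 = 1 mod 40  <- first divisor giving 1
Order = 2

2


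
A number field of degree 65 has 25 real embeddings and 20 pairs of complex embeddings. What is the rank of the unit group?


By Dirichlet's unit theorem:
rank = r1 + r2 - 1
= 25 + 20 - 1
= 44

44


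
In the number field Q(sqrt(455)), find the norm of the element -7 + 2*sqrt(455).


N(a + b*sqrt(d)) = a^2 - d*b^2
= (-7)^2 - (455)*(2)^2
= 49 - 1820
= -1771

-1771


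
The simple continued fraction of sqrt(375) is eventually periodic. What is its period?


Run the CF algorithm for sqrt(375).
a_0 = floor(sqrt(375)) = 19; set m_0=0, q_0=1.
Recurrence: m' = q*a - m,  q' = (d - m'^2)/q,  a' = floor((a_0 + m')/q').
  step 1: m=19, q=14, a=2
  step 2: m=9, q=21, a=1
  step 3: m=12, q=11, a=2
  step 4: m=10, q=25, a=1
  step 5: m=15, q=6, a=5
  step 6: m=15, q=25, a=1
  step 7: m=10, q=11, a=2
  step 8: m=12, q=21, a=1
  step 9: m=9, q=14, a=2
  step 10: m=19, q=1, a=38
a_10 = 2*a_0 = 38, so the period closes here.
sqrt(375) = [19; 2, 1, 2, 1, 5, 1, 2, 1, 2, 38]
Period length = 10

10


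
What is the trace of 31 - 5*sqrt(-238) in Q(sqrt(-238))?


Tr(a + b*sqrt(d)) = (a + b*sqrt(d)) + (a - b*sqrt(d)) = 2a
= 2 * (31)
= 62

62


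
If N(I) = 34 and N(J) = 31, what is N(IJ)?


N(IJ) = N(I) * N(J)
= 34 * 31
= 1054

1054


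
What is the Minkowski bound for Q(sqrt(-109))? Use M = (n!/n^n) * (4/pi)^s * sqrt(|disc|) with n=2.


d = -109, d mod 4 = 3, so disc(K) = 4d = -436; |disc(K)| = 436
Imaginary quadratic field, so n = 2, s = r2 = 1, r1 = 0
M = (n!/n^n) * (4/pi)^s * sqrt(|disc(K)|) = (2!/2^2) * (4/pi)^1 * sqrt(436)
= 0.5 * 1.273240 * 20.880613
= 13.2930

13.2930


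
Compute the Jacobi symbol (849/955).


Compute (849/955) via quadratic reciprocity:
  reciprocity: (849/955) -> +(955/849)
  reduce: (106/849)
  pull out 2: (2/849) = +1  (since 849 mod 8 = 1)
  reciprocity: (53/849) -> +(849/53)
  reduce: (1/53)
  (1/53) = 1
Product of signs = 1

1


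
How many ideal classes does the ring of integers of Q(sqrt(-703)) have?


K = Q(sqrt(-703)). d mod 4 = 1, so D = disc(K) = d = -703
h(K) equals the number of primitive reduced positive-definite forms (a, b, c) = a*x^2 + b*x*y + c*y^2 with b^2 - 4ac = D,
where reduced means |b| <= a <= c, with b >= 0 whenever |b| = a or a = c, and primitive means gcd(a, b, c) = 1.
Reduced forces 3a^2 <= |D| = 703, so 1 <= a <= 15; b must have the parity of D, and c = (b^2 - D)/(4a) must be an integer >= a.
Enumerate a = 1..15, b in [-a, a]:
  a=1: (1, 1, 176)  [1]
  a=2: (2, -1, 88), (2, 1, 88)  [2]
  a=3: none
  a=4: (4, -1, 44), (4, 1, 44)  [2]
  a=5..6: none
  a=7: (7, -5, 26), (7, 5, 26)  [2]
  a=8: (8, -1, 22), (8, 1, 22)  [2]
  a=9..10: none
  a=11: (11, -1, 16), (11, 1, 16)  [2]
  a=12: none
  a=13: (13, -5, 14), (13, 5, 14)  [2]
  a=14: (14, 9, 14)  [1]
  a=15: none
Total reduced forms: 1 + 2 + 2 + 2 + 2 + 2 + 2 + 1 = 14
h = 14

14


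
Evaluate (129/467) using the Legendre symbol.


p = 467 is prime, so compute (129/467) with the reciprocity algorithm (Jacobi-symbol steps: pull out 2s via (2/n), flip via reciprocity, reduce):
  reciprocity: (129/467) -> +(467/129)
  reduce: (80/129)
  pull out 2: (2/129) = +1  (since 129 mod 8 = 1)
  pull out 2: (2/129) = +1  (since 129 mod 8 = 1)
  pull out 2: (2/129) = +1  (since 129 mod 8 = 1)
  pull out 2: (2/129) = +1  (since 129 mod 8 = 1)
  reciprocity: (5/129) -> +(129/5)
  reduce: (4/5)
  pull out 2: (2/5) = -1  (since 5 mod 8 = 5)
  pull out 2: (2/5) = -1  (since 5 mod 8 = 5)
  (1/5) = 1
Product of signs = 1
(129/467) = 1

1


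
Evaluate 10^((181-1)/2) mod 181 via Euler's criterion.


p = 181 is prime and the exponent is (p-1)/2 = 90, so by Euler's criterion 10^90 = (10/181) = +1 or -1 mod 181.
Compute by square-and-multiply:
  90 = 64 + 16 + 8 + 2 (binary 1011010)
  Repeated squaring mod 181: 10^1 = 10, 10^2 = 100, 10^4 = 45, 10^8 = 34, 10^16 = 70, 10^32 = 13, 10^64 = 169
  10^90 = 10^64 * 10^16 * 10^8 * 10^2 = 169 * 70 * 34 * 100 mod 181
    169 * 70 = 11830 = 65 mod 181
    65 * 34 = 2210 = 38 mod 181
    38 * 100 = 3800 = 180 mod 181
  10^90 = 180 mod 181
Result 180 = p - 1 = -1 mod 181: 10 is a quadratic non-residue mod 181. As a residue in [0, p-1] the value is 180.
10^90 mod 181 = 180

180


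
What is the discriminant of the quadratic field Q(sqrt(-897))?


For K = Q(sqrt(d)) with d squarefree: disc(K) = d if d = 1 mod 4, and disc(K) = 4d if d = 2 or 3 mod 4.
Here d = -897, and d mod 4 = 3.
d = 3 mod 4, not 1 (O_K = Z[sqrt(d)]), so disc(K) = 4d = 4 * (-897) = -3588

-3588


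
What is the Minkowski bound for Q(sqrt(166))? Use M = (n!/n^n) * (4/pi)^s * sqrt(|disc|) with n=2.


d = 166, d mod 4 = 2, so disc(K) = 4d = 664; |disc(K)| = 664
Real quadratic field, so n = 2, s = r2 = 0, r1 = 2
M = (n!/n^n) * (4/pi)^s * sqrt(|disc(K)|) = (2!/2^2) * (4/pi)^0 * sqrt(664)
= 0.5 * 1.000000 * 25.768197
= 12.8841

12.8841


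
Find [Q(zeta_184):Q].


The degree equals Euler's totient phi(184).
184 = 2^3 * 23
phi(184) = 88

88


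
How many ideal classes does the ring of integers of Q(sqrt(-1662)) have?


K = Q(sqrt(-1662)). d mod 4 = 2, so D = disc(K) = 4d = -6648
h(K) equals the number of primitive reduced positive-definite forms (a, b, c) = a*x^2 + b*x*y + c*y^2 with b^2 - 4ac = D,
where reduced means |b| <= a <= c, with b >= 0 whenever |b| = a or a = c, and primitive means gcd(a, b, c) = 1.
Reduced forces 3a^2 <= |D| = 6648, so 1 <= a <= 47; b must have the parity of D, and c = (b^2 - D)/(4a) must be an integer >= a.
Enumerate a = 1..47, b in [-a, a]:
  a=1: (1, 0, 1662)  [1]
  a=2: (2, 0, 831)  [1]
  a=3: (3, 0, 554)  [1]
  a=4..5: none
  a=6: (6, 0, 277)  [1]
  a=7: (7, -4, 238), (7, 4, 238)  [2]
  a=8..13: none
  a=14: (14, -4, 119), (14, 4, 119)  [2]
  a=15..16: none
  a=17: (17, -4, 98), (17, 4, 98)  [2]
  a=18..20: none
  a=21: (21, -18, 83), (21, 18, 83)  [2]
  a=22..28: none
  a=29: (29, -14, 59), (29, 14, 59)  [2]
  a=30..33: none
  a=34: (34, -4, 49), (34, 4, 49)  [2]
  a=35..36: none
  a=37: (37, -30, 51), (37, 30, 51)  [2]
  a=38..41: none
  a=42: (42, -24, 43), (42, 24, 43)  [2]
  a=43..47: none
Total reduced forms: 1 + 1 + 1 + 1 + 2 + 2 + 2 + 2 + 2 + 2 + 2 + 2 = 20
h = 20

20


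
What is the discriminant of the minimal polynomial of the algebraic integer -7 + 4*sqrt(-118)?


The element -7 + 4*sqrt(-118) has minimal polynomial:
x^2 + 14*x + 1937
Discriminant = (14)^2 - 4*(1937)
= 196 - 7748
= -7552

-7552


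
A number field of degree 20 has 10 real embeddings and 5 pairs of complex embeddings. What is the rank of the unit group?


By Dirichlet's unit theorem:
rank = r1 + r2 - 1
= 10 + 5 - 1
= 14

14


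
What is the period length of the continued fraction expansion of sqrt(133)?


Run the CF algorithm for sqrt(133).
a_0 = floor(sqrt(133)) = 11; set m_0=0, q_0=1.
Recurrence: m' = q*a - m,  q' = (d - m'^2)/q,  a' = floor((a_0 + m')/q').
  step 1: m=11, q=12, a=1
  step 2: m=1, q=11, a=1
  step 3: m=10, q=3, a=7
  step 4: m=11, q=4, a=5
  step 5: m=9, q=13, a=1
  step 6: m=4, q=9, a=1
  step 7: m=5, q=12, a=1
  step 8: m=7, q=7, a=2
  step 9: m=7, q=12, a=1
  step 10: m=5, q=9, a=1
  step 11: m=4, q=13, a=1
  step 12: m=9, q=4, a=5
  step 13: m=11, q=3, a=7
  step 14: m=10, q=11, a=1
  step 15: m=1, q=12, a=1
  step 16: m=11, q=1, a=22
a_16 = 2*a_0 = 22, so the period closes here.
sqrt(133) = [11; 1, 1, 7, 5, 1, 1, 1, 2, 1, 1, 1, 5, 7, 1, 1, 22]
Period length = 16

16


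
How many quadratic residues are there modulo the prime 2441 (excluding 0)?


For prime p, the number of non-zero quadratic residues is (p-1)/2.
= (2441-1)/2
= 1220

1220


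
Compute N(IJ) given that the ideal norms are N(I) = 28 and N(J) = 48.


N(IJ) = N(I) * N(J)
= 28 * 48
= 1344

1344


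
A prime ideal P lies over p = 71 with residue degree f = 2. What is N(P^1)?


N(P^a) = p^(a*f)
= 71^(1*2)
= 71^2
= 5041

5041


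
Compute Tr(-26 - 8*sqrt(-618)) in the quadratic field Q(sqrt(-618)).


Tr(a + b*sqrt(d)) = (a + b*sqrt(d)) + (a - b*sqrt(d)) = 2a
= 2 * (-26)
= -52

-52


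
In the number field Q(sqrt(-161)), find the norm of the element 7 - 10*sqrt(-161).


N(a + b*sqrt(d)) = a^2 - d*b^2
= (7)^2 - (-161)*(-10)^2
= 49 + 16100
= 16149

16149


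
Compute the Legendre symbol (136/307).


p = 307 is prime, so compute (136/307) with the reciprocity algorithm (Jacobi-symbol steps: pull out 2s via (2/n), flip via reciprocity, reduce):
  pull out 2: (2/307) = -1  (since 307 mod 8 = 3)
  pull out 2: (2/307) = -1  (since 307 mod 8 = 3)
  pull out 2: (2/307) = -1  (since 307 mod 8 = 3)
  reciprocity: (17/307) -> +(307/17)
  reduce: (1/17)
  (1/17) = 1
Product of signs = -1
(136/307) = -1

-1


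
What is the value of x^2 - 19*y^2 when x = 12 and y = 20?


x^2 - d*y^2
= 12^2 - 19*20^2
= 144 - 7600
= -7456

-7456


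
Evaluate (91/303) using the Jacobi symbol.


Compute (91/303) via quadratic reciprocity:
  reciprocity: (91/303) -> -(303/91)
  reduce: (30/91)
  pull out 2: (2/91) = -1  (since 91 mod 8 = 3)
  reciprocity: (15/91) -> -(91/15)
  reduce: (1/15)
  (1/15) = 1
Product of signs = -1

-1


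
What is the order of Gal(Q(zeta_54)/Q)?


|Gal(Q(zeta_54)/Q)| = phi(54)
= 18

18


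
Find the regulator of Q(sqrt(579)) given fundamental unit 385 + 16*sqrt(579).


epsilon = 385 + 16*sqrt(579)
= 769.9987
R = ln(769.9987)
= 6.6464

6.6464


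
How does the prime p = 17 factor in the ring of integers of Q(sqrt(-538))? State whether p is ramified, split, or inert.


K = Q(sqrt(-538)). Since d mod 4 = 2, disc(K) = -2152.
Check p | disc: -2152 mod 17 = 7.
p does not divide disc. Compute Legendre symbol (d/p):
6^((17-1)/2) mod 17 = -1
(d/p) = -1, so p is inert: (p) stays prime with e=1, f=2, g=1.
Therefore p is inert.

inert


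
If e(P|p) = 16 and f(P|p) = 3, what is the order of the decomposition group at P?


|D_P| = e * f
= 16 * 3
= 48

48


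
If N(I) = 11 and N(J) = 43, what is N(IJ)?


N(IJ) = N(I) * N(J)
= 11 * 43
= 473

473


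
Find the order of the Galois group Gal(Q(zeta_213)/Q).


|Gal(Q(zeta_213)/Q)| = phi(213)
= 140

140


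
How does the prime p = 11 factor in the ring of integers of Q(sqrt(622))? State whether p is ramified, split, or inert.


K = Q(sqrt(622)). Since d mod 4 = 2, disc(K) = 2488.
Check p | disc: 2488 mod 11 = 2.
p does not divide disc. Compute Legendre symbol (d/p):
6^((11-1)/2) mod 11 = -1
(d/p) = -1, so p is inert: (p) stays prime with e=1, f=2, g=1.
Therefore p is inert.

inert


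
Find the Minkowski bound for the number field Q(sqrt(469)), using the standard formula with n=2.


d = 469, d mod 4 = 1, so disc(K) = d = 469; |disc(K)| = 469
Real quadratic field, so n = 2, s = r2 = 0, r1 = 2
M = (n!/n^n) * (4/pi)^s * sqrt(|disc(K)|) = (2!/2^2) * (4/pi)^0 * sqrt(469)
= 0.5 * 1.000000 * 21.656408
= 10.8282

10.8282


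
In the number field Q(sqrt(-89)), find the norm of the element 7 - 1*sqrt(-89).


N(a + b*sqrt(d)) = a^2 - d*b^2
= (7)^2 - (-89)*(-1)^2
= 49 + 89
= 138

138


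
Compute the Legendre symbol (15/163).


p = 163 is prime, so compute (15/163) with the reciprocity algorithm (Jacobi-symbol steps: pull out 2s via (2/n), flip via reciprocity, reduce):
  reciprocity: (15/163) -> -(163/15)
  reduce: (13/15)
  reciprocity: (13/15) -> +(15/13)
  reduce: (2/13)
  pull out 2: (2/13) = -1  (since 13 mod 8 = 5)
  (1/13) = 1
Product of signs = 1
(15/163) = 1

1


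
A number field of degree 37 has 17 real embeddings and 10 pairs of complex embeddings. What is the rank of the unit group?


By Dirichlet's unit theorem:
rank = r1 + r2 - 1
= 17 + 10 - 1
= 26

26


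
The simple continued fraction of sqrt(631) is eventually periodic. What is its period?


Run the CF algorithm for sqrt(631).
a_0 = floor(sqrt(631)) = 25; set m_0=0, q_0=1.
Recurrence: m' = q*a - m,  q' = (d - m'^2)/q,  a' = floor((a_0 + m')/q').
  step 1: m=25, q=6, a=8
  step 2: m=23, q=17, a=2
  step 3: m=11, q=30, a=1
  step 4: m=19, q=9, a=4
  step 5: m=17, q=38, a=1
  step 6: m=21, q=5, a=9
  step 7: m=24, q=11, a=4
  step 8: m=20, q=21, a=2
  step 9: m=22, q=7, a=6
  step 10: m=20, q=33, a=1
  step 11: m=13, q=14, a=2
  step 12: m=15, q=29, a=1
  step 13: m=14, q=15, a=2
  step 14: m=16, q=25, a=1
  step 15: m=9, q=22, a=1
  step 16: m=13, q=21, a=1
  step 17: m=8, q=27, a=1
  step 18: m=19, q=10, a=4
  step 19: m=21, q=19, a=2
  step 20: m=17, q=18, a=2
  step 21: m=19, q=15, a=2
  step 22: m=11, q=34, a=1
  step 23: m=23, q=3, a=16
  step 24: m=25, q=2, a=25
  step 25: m=25, q=3, a=16
  step 26: m=23, q=34, a=1
  step 27: m=11, q=15, a=2
  step 28: m=19, q=18, a=2
  step 29: m=17, q=19, a=2
  step 30: m=21, q=10, a=4
  step 31: m=19, q=27, a=1
  step 32: m=8, q=21, a=1
  step 33: m=13, q=22, a=1
  step 34: m=9, q=25, a=1
  step 35: m=16, q=15, a=2
  step 36: m=14, q=29, a=1
  step 37: m=15, q=14, a=2
  step 38: m=13, q=33, a=1
  step 39: m=20, q=7, a=6
  step 40: m=22, q=21, a=2
  step 41: m=20, q=11, a=4
  step 42: m=24, q=5, a=9
  step 43: m=21, q=38, a=1
  step 44: m=17, q=9, a=4
  step 45: m=19, q=30, a=1
  step 46: m=11, q=17, a=2
  step 47: m=23, q=6, a=8
  step 48: m=25, q=1, a=50
a_48 = 2*a_0 = 50, so the period closes here.
sqrt(631) = [25; 8, 2, 1, 4, 1, 9, 4, 2, 6, 1, 2, 1, 2, 1, 1, 1, 1, 4, 2, 2, 2, 1, 16, 25, 16, 1, 2, 2, 2, 4, 1, 1, 1, 1, 2, 1, 2, 1, 6, 2, 4, 9, 1, 4, 1, 2, 8, 50]
Period length = 48

48


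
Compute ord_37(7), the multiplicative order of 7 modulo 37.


We want ord_37(7), the smallest k >= 1 with 7^k = 1 mod 37.
n = 37 = 37, phi(37) = 36; the order divides phi(n).
Divisors of 36: 1, 2, 3, 4, 6, 9, 12, 18, 36
Repeated squaring mod 37: 7^1 = 7, 7^2 = 12, 7^4 = 33, 7^8 = 16, 7^16 = 34, 7^32 = 9
Test divisors in increasing order:
  k=1: 7^1 = 7 mod 37
  k=2: 7^2 = 12 mod 37
  k=3: 7^3 = 12 * 7 = 10 mod 37
  k=4: 7^4 = 33 mod 37
  k=6: 7^6 = 33 * 12 = 26 mod 37
  k=9: 7^9 = 16 * 7 = 1 mod 37  <- first divisor giving 1
Order = 9

9


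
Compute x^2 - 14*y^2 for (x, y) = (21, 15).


x^2 - d*y^2
= 21^2 - 14*15^2
= 441 - 3150
= -2709

-2709


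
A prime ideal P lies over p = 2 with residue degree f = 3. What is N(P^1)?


N(P^a) = p^(a*f)
= 2^(1*3)
= 2^3
= 8

8


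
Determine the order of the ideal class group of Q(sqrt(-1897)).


K = Q(sqrt(-1897)). d mod 4 = 3, so D = disc(K) = 4d = -7588
h(K) equals the number of primitive reduced positive-definite forms (a, b, c) = a*x^2 + b*x*y + c*y^2 with b^2 - 4ac = D,
where reduced means |b| <= a <= c, with b >= 0 whenever |b| = a or a = c, and primitive means gcd(a, b, c) = 1.
Reduced forces 3a^2 <= |D| = 7588, so 1 <= a <= 50; b must have the parity of D, and c = (b^2 - D)/(4a) must be an integer >= a.
Enumerate a = 1..50, b in [-a, a]:
  a=1: (1, 0, 1897)  [1]
  a=2: (2, 2, 949)  [1]
  a=3..6: none
  a=7: (7, 0, 271)  [1]
  a=8..12: none
  a=13: (13, -2, 146), (13, 2, 146)  [2]
  a=14: (14, 14, 139)  [1]
  a=15..22: none
  a=23: (23, -18, 86), (23, 18, 86)  [2]
  a=24..25: none
  a=26: (26, -2, 73), (26, 2, 73)  [2]
  a=27..30: none
  a=31: (31, -10, 62), (31, 10, 62)  [2]
  a=32..36: none
  a=37: (37, -16, 53), (37, 16, 53)  [2]
  a=38..42: none
  a=43: (43, -18, 46), (43, 18, 46)  [2]
  a=44..50: none
Total reduced forms: 1 + 1 + 1 + 2 + 1 + 2 + 2 + 2 + 2 + 2 = 16
h = 16

16


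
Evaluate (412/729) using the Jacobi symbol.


Compute (412/729) via quadratic reciprocity:
  pull out 2: (2/729) = +1  (since 729 mod 8 = 1)
  pull out 2: (2/729) = +1  (since 729 mod 8 = 1)
  reciprocity: (103/729) -> +(729/103)
  reduce: (8/103)
  pull out 2: (2/103) = +1  (since 103 mod 8 = 7)
  pull out 2: (2/103) = +1  (since 103 mod 8 = 7)
  pull out 2: (2/103) = +1  (since 103 mod 8 = 7)
  (1/103) = 1
Product of signs = 1

1


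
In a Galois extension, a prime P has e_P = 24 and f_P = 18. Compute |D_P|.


|D_P| = e * f
= 24 * 18
= 432

432


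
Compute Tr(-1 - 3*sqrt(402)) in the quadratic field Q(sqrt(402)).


Tr(a + b*sqrt(d)) = (a + b*sqrt(d)) + (a - b*sqrt(d)) = 2a
= 2 * (-1)
= -2

-2


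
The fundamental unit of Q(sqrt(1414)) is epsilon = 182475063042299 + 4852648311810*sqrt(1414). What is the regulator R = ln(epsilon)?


epsilon = 182475063042299 + 4852648311810*sqrt(1414)
= 3.6495e+14
R = ln(3.6495e+14)
= 33.5308

33.5308


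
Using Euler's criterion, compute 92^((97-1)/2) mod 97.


p = 97 is prime and the exponent is (p-1)/2 = 48, so by Euler's criterion 92^48 = (92/97) = +1 or -1 mod 97.
Compute by square-and-multiply:
  48 = 32 + 16 (binary 110000)
  Repeated squaring mod 97: 92^1 = 92, 92^2 = 25, 92^4 = 43, 92^8 = 6, 92^16 = 36, 92^32 = 35
  92^48 = 92^32 * 92^16 = 35 * 36 mod 97
    35 * 36 = 1260 = 96 mod 97
  92^48 = 96 mod 97
Result 96 = p - 1 = -1 mod 97: 92 is a quadratic non-residue mod 97. As a residue in [0, p-1] the value is 96.
92^48 mod 97 = 96

96


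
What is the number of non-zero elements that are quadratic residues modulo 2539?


For prime p, the number of non-zero quadratic residues is (p-1)/2.
= (2539-1)/2
= 1269

1269


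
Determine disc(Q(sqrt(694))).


For K = Q(sqrt(d)) with d squarefree: disc(K) = d if d = 1 mod 4, and disc(K) = 4d if d = 2 or 3 mod 4.
Here d = 694, and d mod 4 = 2.
d = 2 mod 4, not 1 (O_K = Z[sqrt(d)]), so disc(K) = 4d = 4 * (694) = 2776

2776


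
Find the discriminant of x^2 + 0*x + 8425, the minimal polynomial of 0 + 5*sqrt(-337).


The element 0 + 5*sqrt(-337) has minimal polynomial:
x^2 + 0*x + 8425
Discriminant = (0)^2 - 4*(8425)
= 0 - 33700
= -33700

-33700


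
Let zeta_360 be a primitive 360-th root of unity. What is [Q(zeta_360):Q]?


The degree equals Euler's totient phi(360).
360 = 2^3 * 3^2 * 5
phi(360) = 96

96


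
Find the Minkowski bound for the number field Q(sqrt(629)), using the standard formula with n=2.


d = 629, d mod 4 = 1, so disc(K) = d = 629; |disc(K)| = 629
Real quadratic field, so n = 2, s = r2 = 0, r1 = 2
M = (n!/n^n) * (4/pi)^s * sqrt(|disc(K)|) = (2!/2^2) * (4/pi)^0 * sqrt(629)
= 0.5 * 1.000000 * 25.079872
= 12.5399

12.5399


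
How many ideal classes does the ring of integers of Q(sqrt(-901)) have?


K = Q(sqrt(-901)). d mod 4 = 3, so D = disc(K) = 4d = -3604
h(K) equals the number of primitive reduced positive-definite forms (a, b, c) = a*x^2 + b*x*y + c*y^2 with b^2 - 4ac = D,
where reduced means |b| <= a <= c, with b >= 0 whenever |b| = a or a = c, and primitive means gcd(a, b, c) = 1.
Reduced forces 3a^2 <= |D| = 3604, so 1 <= a <= 34; b must have the parity of D, and c = (b^2 - D)/(4a) must be an integer >= a.
Enumerate a = 1..34, b in [-a, a]:
  a=1: (1, 0, 901)  [1]
  a=2: (2, 2, 451)  [1]
  a=3..4: none
  a=5: (5, -4, 181), (5, 4, 181)  [2]
  a=6: none
  a=7: (7, -6, 130), (7, 6, 130)  [2]
  a=8..9: none
  a=10: (10, -6, 91), (10, 6, 91)  [2]
  a=11: (11, -2, 82), (11, 2, 82)  [2]
  a=12: none
  a=13: (13, -6, 70), (13, 6, 70)  [2]
  a=14: (14, -6, 65), (14, 6, 65)  [2]
  a=15..16: none
  a=17: (17, 0, 53)  [1]
  a=18: none
  a=19: (19, -14, 50), (19, 14, 50)  [2]
  a=20..21: none
  a=22: (22, -2, 41), (22, 2, 41)  [2]
  a=23..24: none
  a=25: (25, -14, 38), (25, 14, 38)  [2]
  a=26: (26, -6, 35), (26, 6, 35)  [2]
  a=27..33: none
  a=34: (34, 34, 35)  [1]
Total reduced forms: 1 + 1 + 2 + 2 + 2 + 2 + 2 + 2 + 1 + 2 + 2 + 2 + 2 + 1 = 24
h = 24

24


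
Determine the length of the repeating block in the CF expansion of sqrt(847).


Run the CF algorithm for sqrt(847).
a_0 = floor(sqrt(847)) = 29; set m_0=0, q_0=1.
Recurrence: m' = q*a - m,  q' = (d - m'^2)/q,  a' = floor((a_0 + m')/q').
  step 1: m=29, q=6, a=9
  step 2: m=25, q=37, a=1
  step 3: m=12, q=19, a=2
  step 4: m=26, q=9, a=6
  step 5: m=28, q=7, a=8
  step 6: m=28, q=9, a=6
  step 7: m=26, q=19, a=2
  step 8: m=12, q=37, a=1
  step 9: m=25, q=6, a=9
  step 10: m=29, q=1, a=58
a_10 = 2*a_0 = 58, so the period closes here.
sqrt(847) = [29; 9, 1, 2, 6, 8, 6, 2, 1, 9, 58]
Period length = 10

10


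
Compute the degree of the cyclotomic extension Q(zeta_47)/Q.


The degree equals Euler's totient phi(47).
47 = 47
phi(47) = 46

46


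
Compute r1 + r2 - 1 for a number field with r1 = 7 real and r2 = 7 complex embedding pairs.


By Dirichlet's unit theorem:
rank = r1 + r2 - 1
= 7 + 7 - 1
= 13

13


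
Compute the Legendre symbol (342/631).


p = 631 is prime, so compute (342/631) with the reciprocity algorithm (Jacobi-symbol steps: pull out 2s via (2/n), flip via reciprocity, reduce):
  pull out 2: (2/631) = +1  (since 631 mod 8 = 7)
  reciprocity: (171/631) -> -(631/171)
  reduce: (118/171)
  pull out 2: (2/171) = -1  (since 171 mod 8 = 3)
  reciprocity: (59/171) -> -(171/59)
  reduce: (53/59)
  reciprocity: (53/59) -> +(59/53)
  reduce: (6/53)
  pull out 2: (2/53) = -1  (since 53 mod 8 = 5)
  reciprocity: (3/53) -> +(53/3)
  reduce: (2/3)
  pull out 2: (2/3) = -1  (since 3 mod 8 = 3)
  (1/3) = 1
Product of signs = -1
(342/631) = -1

-1


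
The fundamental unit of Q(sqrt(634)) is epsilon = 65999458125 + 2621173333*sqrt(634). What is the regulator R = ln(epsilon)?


epsilon = 65999458125 + 2621173333*sqrt(634)
= 1.3200e+11
R = ln(1.3200e+11)
= 25.6061

25.6061


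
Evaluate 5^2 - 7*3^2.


x^2 - d*y^2
= 5^2 - 7*3^2
= 25 - 63
= -38

-38


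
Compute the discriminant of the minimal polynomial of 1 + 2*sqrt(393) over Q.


The element 1 + 2*sqrt(393) has minimal polynomial:
x^2 - 2*x - 1571
Discriminant = (-2)^2 - 4*(-1571)
= 4 + 6284
= 6288

6288


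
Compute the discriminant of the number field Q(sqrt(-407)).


For K = Q(sqrt(d)) with d squarefree: disc(K) = d if d = 1 mod 4, and disc(K) = 4d if d = 2 or 3 mod 4.
Here d = -407, and d mod 4 = 1.
d = 1 mod 4 (O_K = Z[(1+sqrt(d))/2]), so disc(K) = d = -407

-407


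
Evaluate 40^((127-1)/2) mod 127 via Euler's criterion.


p = 127 is prime and the exponent is (p-1)/2 = 63, so by Euler's criterion 40^63 = (40/127) = +1 or -1 mod 127.
Compute by square-and-multiply:
  63 = 32 + 16 + 8 + 4 + 2 + 1 (binary 111111)
  Repeated squaring mod 127: 40^1 = 40, 40^2 = 76, 40^4 = 61, 40^8 = 38, 40^16 = 47, 40^32 = 50
  40^63 = 40^32 * 40^16 * 40^8 * 40^4 * 40^2 * 40^1 = 50 * 47 * 38 * 61 * 76 * 40 mod 127
    50 * 47 = 2350 = 64 mod 127
    64 * 38 = 2432 = 19 mod 127
    19 * 61 = 1159 = 16 mod 127
    16 * 76 = 1216 = 73 mod 127
    73 * 40 = 2920 = 126 mod 127
  40^63 = 126 mod 127
Result 126 = p - 1 = -1 mod 127: 40 is a quadratic non-residue mod 127. As a residue in [0, p-1] the value is 126.
40^63 mod 127 = 126

126


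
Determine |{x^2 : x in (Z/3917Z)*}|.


For prime p, the number of non-zero quadratic residues is (p-1)/2.
= (3917-1)/2
= 1958

1958


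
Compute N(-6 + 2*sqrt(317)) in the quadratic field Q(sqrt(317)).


N(a + b*sqrt(d)) = a^2 - d*b^2
= (-6)^2 - (317)*(2)^2
= 36 - 1268
= -1232

-1232


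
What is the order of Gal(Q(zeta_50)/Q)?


|Gal(Q(zeta_50)/Q)| = phi(50)
= 20

20


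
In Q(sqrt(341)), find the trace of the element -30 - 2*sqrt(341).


Tr(a + b*sqrt(d)) = (a + b*sqrt(d)) + (a - b*sqrt(d)) = 2a
= 2 * (-30)
= -60

-60


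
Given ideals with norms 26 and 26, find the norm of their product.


N(IJ) = N(I) * N(J)
= 26 * 26
= 676

676


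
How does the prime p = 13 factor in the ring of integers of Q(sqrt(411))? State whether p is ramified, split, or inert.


K = Q(sqrt(411)). Since d mod 4 = 3, disc(K) = 1644.
Check p | disc: 1644 mod 13 = 6.
p does not divide disc. Compute Legendre symbol (d/p):
8^((13-1)/2) mod 13 = -1
(d/p) = -1, so p is inert: (p) stays prime with e=1, f=2, g=1.
Therefore p is inert.

inert


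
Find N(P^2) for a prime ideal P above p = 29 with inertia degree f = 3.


N(P^a) = p^(a*f)
= 29^(2*3)
= 29^6
= 594823321

594823321


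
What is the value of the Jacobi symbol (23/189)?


Compute (23/189) via quadratic reciprocity:
  reciprocity: (23/189) -> +(189/23)
  reduce: (5/23)
  reciprocity: (5/23) -> +(23/5)
  reduce: (3/5)
  reciprocity: (3/5) -> +(5/3)
  reduce: (2/3)
  pull out 2: (2/3) = -1  (since 3 mod 8 = 3)
  (1/3) = 1
Product of signs = -1

-1


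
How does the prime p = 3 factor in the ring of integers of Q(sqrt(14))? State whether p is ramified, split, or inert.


K = Q(sqrt(14)). Since d mod 4 = 2, disc(K) = 56.
Check p | disc: 56 mod 3 = 2.
p does not divide disc. Compute Legendre symbol (d/p):
2^((3-1)/2) mod 3 = -1
(d/p) = -1, so p is inert: (p) stays prime with e=1, f=2, g=1.
Therefore p is inert.

inert


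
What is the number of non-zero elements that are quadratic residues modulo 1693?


For prime p, the number of non-zero quadratic residues is (p-1)/2.
= (1693-1)/2
= 846

846


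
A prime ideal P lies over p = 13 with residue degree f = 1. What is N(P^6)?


N(P^a) = p^(a*f)
= 13^(6*1)
= 13^6
= 4826809

4826809


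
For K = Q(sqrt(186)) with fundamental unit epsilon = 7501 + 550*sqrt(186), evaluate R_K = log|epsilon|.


epsilon = 7501 + 550*sqrt(186)
= 15001.9999
R = ln(15001.9999)
= 9.6159

9.6159


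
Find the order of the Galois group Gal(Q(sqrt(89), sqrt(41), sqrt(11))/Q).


The 3 square roots of distinct primes are multiplicatively independent over Q,
so [K:Q] = 2^3 and Gal(K/Q) is isomorphic to (Z/2Z)^3.
|Gal| = 2^3 = 8

8


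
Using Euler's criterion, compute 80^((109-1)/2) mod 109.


p = 109 is prime and the exponent is (p-1)/2 = 54, so by Euler's criterion 80^54 = (80/109) = +1 or -1 mod 109.
Compute by square-and-multiply:
  54 = 32 + 16 + 4 + 2 (binary 110110)
  Repeated squaring mod 109: 80^1 = 80, 80^2 = 78, 80^4 = 89, 80^8 = 73, 80^16 = 97, 80^32 = 35
  80^54 = 80^32 * 80^16 * 80^4 * 80^2 = 35 * 97 * 89 * 78 mod 109
    35 * 97 = 3395 = 16 mod 109
    16 * 89 = 1424 = 7 mod 109
    7 * 78 = 546 = 1 mod 109
  80^54 = 1 mod 109
Result 1: 80 is a quadratic residue mod 109.
80^54 mod 109 = 1

1


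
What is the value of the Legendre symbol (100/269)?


p = 269 is prime, so compute (100/269) with the reciprocity algorithm (Jacobi-symbol steps: pull out 2s via (2/n), flip via reciprocity, reduce):
  pull out 2: (2/269) = -1  (since 269 mod 8 = 5)
  pull out 2: (2/269) = -1  (since 269 mod 8 = 5)
  reciprocity: (25/269) -> +(269/25)
  reduce: (19/25)
  reciprocity: (19/25) -> +(25/19)
  reduce: (6/19)
  pull out 2: (2/19) = -1  (since 19 mod 8 = 3)
  reciprocity: (3/19) -> -(19/3)
  reduce: (1/3)
  (1/3) = 1
Product of signs = 1
(100/269) = 1

1


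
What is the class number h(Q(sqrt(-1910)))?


K = Q(sqrt(-1910)). d mod 4 = 2, so D = disc(K) = 4d = -7640
h(K) equals the number of primitive reduced positive-definite forms (a, b, c) = a*x^2 + b*x*y + c*y^2 with b^2 - 4ac = D,
where reduced means |b| <= a <= c, with b >= 0 whenever |b| = a or a = c, and primitive means gcd(a, b, c) = 1.
Reduced forces 3a^2 <= |D| = 7640, so 1 <= a <= 50; b must have the parity of D, and c = (b^2 - D)/(4a) must be an integer >= a.
Enumerate a = 1..50, b in [-a, a]:
  a=1: (1, 0, 1910)  [1]
  a=2: (2, 0, 955)  [1]
  a=3: (3, -2, 637), (3, 2, 637)  [2]
  a=4: none
  a=5: (5, 0, 382)  [1]
  a=6: (6, -4, 319), (6, 4, 319)  [2]
  a=7: (7, -2, 273), (7, 2, 273)  [2]
  a=8: none
  a=9: (9, -8, 214), (9, 8, 214)  [2]
  a=10: (10, 0, 191)  [1]
  a=11: (11, -4, 174), (11, 4, 174)  [2]
  a=12: none
  a=13: (13, -2, 147), (13, 2, 147)  [2]
  a=14: (14, -12, 139), (14, 12, 139)  [2]
  a=15: (15, -10, 129), (15, 10, 129)  [2]
  a=16..17: none
  a=18: (18, -8, 107), (18, 8, 107)  [2]
  a=19: (19, -6, 101), (19, 6, 101)  [2]
  a=20: none
  a=21: (21, -16, 94), (21, -2, 91), (21, 2, 91), (21, 16, 94)  [4]
  a=22: (22, -4, 87), (22, 4, 87)  [2]
  a=23..25: none
  a=26: (26, -24, 79), (26, 24, 79)  [2]
  a=27: (27, -26, 77), (27, 26, 77)  [2]
  a=28: none
  a=29: (29, -4, 66), (29, 4, 66)  [2]
  a=30: (30, -20, 67), (30, 20, 67)  [2]
  a=31..32: none
  a=33: (33, -26, 63), (33, -4, 58), (33, 4, 58), (33, 26, 63)  [4]
  a=34: none
  a=35: (35, -30, 61), (35, 30, 61)  [2]
  a=36..37: none
  a=38: (38, -32, 57), (38, 32, 57)  [2]
  a=39: (39, -28, 54), (39, -2, 49), (39, 2, 49), (39, 28, 54)  [4]
  a=40..41: none
  a=42: (42, -40, 55), (42, -16, 47), (42, 16, 47), (42, 40, 55)  [4]
  a=43: (43, -10, 45), (43, 10, 45)  [2]
  a=44..50: none
Total reduced forms: 1 + 1 + 2 + 1 + 2 + 2 + 2 + 1 + 2 + 2 + 2 + 2 + 2 + 2 + 4 + 2 + 2 + 2 + 2 + 2 + 4 + 2 + 2 + 4 + 4 + 2 = 56
h = 56

56
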